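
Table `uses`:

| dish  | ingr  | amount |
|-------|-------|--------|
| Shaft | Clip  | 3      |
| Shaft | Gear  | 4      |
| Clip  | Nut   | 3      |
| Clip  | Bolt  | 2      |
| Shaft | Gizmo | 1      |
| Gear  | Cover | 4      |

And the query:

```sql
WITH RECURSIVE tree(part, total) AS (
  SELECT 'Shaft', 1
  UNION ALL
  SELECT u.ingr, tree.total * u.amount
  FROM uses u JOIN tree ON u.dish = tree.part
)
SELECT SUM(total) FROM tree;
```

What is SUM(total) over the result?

Base: (Shaft, total=1).
Iteration 1: components of {Shaft} -> Clip = 1*3 = 3, Gear = 1*4 = 4, Gizmo = 1*1 = 1.
Iteration 2: components of {Clip,Gear,Gizmo} -> Bolt = 3*2 = 6, Cover = 4*4 = 16, Nut = 3*3 = 9.
Iteration 3: no further components; recursion stops.
SUM(total) = 1 + 3 + 4 + 1 + 9 + 6 + 16 = 40.

40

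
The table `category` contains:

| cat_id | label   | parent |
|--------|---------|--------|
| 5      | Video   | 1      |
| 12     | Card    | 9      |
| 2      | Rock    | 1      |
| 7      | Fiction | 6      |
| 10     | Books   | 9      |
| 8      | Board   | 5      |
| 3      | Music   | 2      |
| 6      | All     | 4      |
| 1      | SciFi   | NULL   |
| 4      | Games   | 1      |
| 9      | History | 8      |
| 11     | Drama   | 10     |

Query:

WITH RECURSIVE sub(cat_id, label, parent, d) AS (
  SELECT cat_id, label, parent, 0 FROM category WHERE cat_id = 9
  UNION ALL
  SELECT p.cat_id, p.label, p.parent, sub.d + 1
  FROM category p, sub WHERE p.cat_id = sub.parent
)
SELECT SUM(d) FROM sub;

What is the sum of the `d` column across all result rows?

6

Base: cat_id=9 (History), parent=8, d 0.
Iteration 1: join on cat_id=8 -> Board (id 8, parent=5, d 1).
Iteration 2: join on cat_id=5 -> Video (id 5, parent=1, d 2).
Iteration 3: join on cat_id=1 -> SciFi (id 1, parent=NULL, d 3).
Iteration 4: parent is NULL; no match; recursion stops.
SUM(d) = 0 + 1 + 2 + 3 = 6.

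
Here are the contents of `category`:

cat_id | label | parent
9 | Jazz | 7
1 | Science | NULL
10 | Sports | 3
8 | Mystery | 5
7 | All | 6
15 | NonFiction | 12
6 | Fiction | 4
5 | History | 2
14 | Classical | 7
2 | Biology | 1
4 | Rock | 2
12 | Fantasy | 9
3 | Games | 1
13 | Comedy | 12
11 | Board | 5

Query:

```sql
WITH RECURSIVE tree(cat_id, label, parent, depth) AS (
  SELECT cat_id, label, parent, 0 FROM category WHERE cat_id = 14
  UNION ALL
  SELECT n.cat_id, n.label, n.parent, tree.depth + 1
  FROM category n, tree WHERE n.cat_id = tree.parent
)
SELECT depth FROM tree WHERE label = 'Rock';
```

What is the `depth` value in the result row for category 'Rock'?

3

Base: cat_id=14 (Classical), parent=7, depth 0.
Iteration 1: join on cat_id=7 -> All (id 7, parent=6, depth 1).
Iteration 2: join on cat_id=6 -> Fiction (id 6, parent=4, depth 2).
Iteration 3: join on cat_id=4 -> Rock (id 4, parent=2, depth 3).
Iteration 4: join on cat_id=2 -> Biology (id 2, parent=1, depth 4).
Iteration 5: join on cat_id=1 -> Science (id 1, parent=NULL, depth 5).
Iteration 6: parent is NULL; no match; recursion stops.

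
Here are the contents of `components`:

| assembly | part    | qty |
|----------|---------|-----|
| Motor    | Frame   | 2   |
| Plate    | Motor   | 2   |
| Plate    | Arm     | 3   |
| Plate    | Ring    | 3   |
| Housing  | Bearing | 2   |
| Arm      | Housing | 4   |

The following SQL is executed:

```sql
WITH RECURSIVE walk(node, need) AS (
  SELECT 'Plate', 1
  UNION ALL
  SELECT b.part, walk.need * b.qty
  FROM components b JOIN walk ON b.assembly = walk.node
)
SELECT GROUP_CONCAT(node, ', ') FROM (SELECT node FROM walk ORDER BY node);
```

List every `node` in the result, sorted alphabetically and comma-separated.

Arm, Bearing, Frame, Housing, Motor, Plate, Ring

Base: (Plate, need=1).
Iteration 1: components of {Plate} -> Arm = 1*3 = 3, Motor = 1*2 = 2, Ring = 1*3 = 3.
Iteration 2: components of {Arm,Motor,Ring} -> Frame = 2*2 = 4, Housing = 3*4 = 12.
Iteration 3: components of {Frame,Housing} -> Bearing = 12*2 = 24.
Iteration 4: no further components; recursion stops.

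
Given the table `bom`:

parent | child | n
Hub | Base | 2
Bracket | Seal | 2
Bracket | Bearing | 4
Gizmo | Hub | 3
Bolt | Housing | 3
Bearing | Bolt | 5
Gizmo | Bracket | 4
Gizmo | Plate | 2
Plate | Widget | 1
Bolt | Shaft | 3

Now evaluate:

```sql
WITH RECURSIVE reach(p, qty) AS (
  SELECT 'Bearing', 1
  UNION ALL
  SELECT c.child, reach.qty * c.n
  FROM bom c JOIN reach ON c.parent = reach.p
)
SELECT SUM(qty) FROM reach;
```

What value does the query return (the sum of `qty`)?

36

Base: (Bearing, qty=1).
Iteration 1: components of {Bearing} -> Bolt = 1*5 = 5.
Iteration 2: components of {Bolt} -> Housing = 5*3 = 15, Shaft = 5*3 = 15.
Iteration 3: no further components; recursion stops.
SUM(qty) = 1 + 5 + 15 + 15 = 36.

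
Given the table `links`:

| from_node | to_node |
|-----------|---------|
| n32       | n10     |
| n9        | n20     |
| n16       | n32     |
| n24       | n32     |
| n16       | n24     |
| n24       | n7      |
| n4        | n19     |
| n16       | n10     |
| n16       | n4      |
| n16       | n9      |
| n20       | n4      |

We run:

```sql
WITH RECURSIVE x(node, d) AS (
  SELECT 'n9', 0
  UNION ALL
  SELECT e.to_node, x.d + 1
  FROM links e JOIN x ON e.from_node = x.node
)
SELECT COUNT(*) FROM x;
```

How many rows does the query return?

4

Base: (n9, d=0).
Iteration 1: edges from {n9} -> (n20, d=1).
Iteration 2: edges from {n20} -> (n4, d=2).
Iteration 3: edges from {n4} -> (n19, d=3).
Iteration 4: no outgoing edges from {n19}; recursion stops.
Total rows emitted: 4.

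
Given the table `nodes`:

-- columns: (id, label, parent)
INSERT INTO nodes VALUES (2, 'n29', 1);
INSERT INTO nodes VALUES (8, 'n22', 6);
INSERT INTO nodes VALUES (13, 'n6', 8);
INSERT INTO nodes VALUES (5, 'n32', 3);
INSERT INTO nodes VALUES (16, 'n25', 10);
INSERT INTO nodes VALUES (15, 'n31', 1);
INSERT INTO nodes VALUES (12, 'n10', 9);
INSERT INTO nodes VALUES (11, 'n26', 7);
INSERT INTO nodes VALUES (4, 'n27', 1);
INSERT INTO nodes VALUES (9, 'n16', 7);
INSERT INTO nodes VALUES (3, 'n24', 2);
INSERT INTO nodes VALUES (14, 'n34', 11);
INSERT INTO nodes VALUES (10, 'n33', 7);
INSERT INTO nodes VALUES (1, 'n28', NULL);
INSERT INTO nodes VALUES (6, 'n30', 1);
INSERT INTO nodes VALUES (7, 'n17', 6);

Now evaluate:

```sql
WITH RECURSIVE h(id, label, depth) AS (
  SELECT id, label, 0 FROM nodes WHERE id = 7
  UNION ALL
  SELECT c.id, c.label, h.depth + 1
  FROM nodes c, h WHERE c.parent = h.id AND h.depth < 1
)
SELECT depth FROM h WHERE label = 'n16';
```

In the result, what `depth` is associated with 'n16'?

1

Base: id=7 (n17) at depth 0.
Iteration 1: rows with parent in {7} -> n16 (id 9, depth 1), n33 (id 10, depth 1), n26 (id 11, depth 1).
Iteration 2: depth < 1 fails for all current rows; recursion stops.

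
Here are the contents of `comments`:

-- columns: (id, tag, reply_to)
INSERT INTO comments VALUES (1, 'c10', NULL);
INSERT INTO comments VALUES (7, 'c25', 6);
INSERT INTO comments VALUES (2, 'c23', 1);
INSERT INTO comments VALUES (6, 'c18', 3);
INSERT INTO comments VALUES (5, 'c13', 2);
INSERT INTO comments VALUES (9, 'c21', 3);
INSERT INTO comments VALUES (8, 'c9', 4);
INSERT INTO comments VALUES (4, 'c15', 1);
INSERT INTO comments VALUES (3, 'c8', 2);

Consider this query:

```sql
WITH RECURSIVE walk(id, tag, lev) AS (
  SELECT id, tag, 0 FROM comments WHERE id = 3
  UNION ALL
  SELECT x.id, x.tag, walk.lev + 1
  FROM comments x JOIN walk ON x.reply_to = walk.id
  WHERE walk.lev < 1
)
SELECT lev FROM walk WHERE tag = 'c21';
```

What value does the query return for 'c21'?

Base: id=3 (c8) at lev 0.
Iteration 1: rows with reply_to in {3} -> c18 (id 6, lev 1), c21 (id 9, lev 1).
Iteration 2: lev < 1 fails for all current rows; recursion stops.

1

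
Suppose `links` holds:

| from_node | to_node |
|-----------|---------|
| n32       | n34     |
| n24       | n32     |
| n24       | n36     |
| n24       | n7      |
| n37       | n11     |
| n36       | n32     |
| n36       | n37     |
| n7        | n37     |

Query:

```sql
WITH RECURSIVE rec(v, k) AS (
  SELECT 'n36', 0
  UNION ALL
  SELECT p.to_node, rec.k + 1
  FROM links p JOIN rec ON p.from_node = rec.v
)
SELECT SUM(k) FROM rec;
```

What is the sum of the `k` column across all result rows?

Base: (n36, k=0).
Iteration 1: edges from {n36} -> (n32, k=1), (n37, k=1).
Iteration 2: edges from {n32,n37} -> (n11, k=2), (n34, k=2).
Iteration 3: no outgoing edges from {n11,n34}; recursion stops.
SUM(k) = 0 + 1 + 1 + 2 + 2 = 6.

6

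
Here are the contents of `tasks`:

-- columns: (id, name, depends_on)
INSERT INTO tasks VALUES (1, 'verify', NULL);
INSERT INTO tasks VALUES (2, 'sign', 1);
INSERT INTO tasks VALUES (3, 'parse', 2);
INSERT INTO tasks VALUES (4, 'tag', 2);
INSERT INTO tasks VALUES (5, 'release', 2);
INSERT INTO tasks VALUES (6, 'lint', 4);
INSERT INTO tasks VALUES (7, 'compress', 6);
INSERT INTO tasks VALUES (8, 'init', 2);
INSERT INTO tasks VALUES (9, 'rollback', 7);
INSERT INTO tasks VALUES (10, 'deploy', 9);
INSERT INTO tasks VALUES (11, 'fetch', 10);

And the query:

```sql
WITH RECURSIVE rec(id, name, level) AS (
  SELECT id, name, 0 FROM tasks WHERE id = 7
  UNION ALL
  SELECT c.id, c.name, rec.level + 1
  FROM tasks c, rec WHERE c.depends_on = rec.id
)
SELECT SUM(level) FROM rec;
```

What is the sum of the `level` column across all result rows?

Base: id=7 (compress) at level 0.
Iteration 1: rows with depends_on in {7} -> rollback (id 9, level 1).
Iteration 2: rows with depends_on in {9} -> deploy (id 10, level 2).
Iteration 3: rows with depends_on in {10} -> fetch (id 11, level 3).
Iteration 4: no rows with depends_on in {11}; recursion stops.
SUM(level) = 0 + 1 + 2 + 3 = 6.

6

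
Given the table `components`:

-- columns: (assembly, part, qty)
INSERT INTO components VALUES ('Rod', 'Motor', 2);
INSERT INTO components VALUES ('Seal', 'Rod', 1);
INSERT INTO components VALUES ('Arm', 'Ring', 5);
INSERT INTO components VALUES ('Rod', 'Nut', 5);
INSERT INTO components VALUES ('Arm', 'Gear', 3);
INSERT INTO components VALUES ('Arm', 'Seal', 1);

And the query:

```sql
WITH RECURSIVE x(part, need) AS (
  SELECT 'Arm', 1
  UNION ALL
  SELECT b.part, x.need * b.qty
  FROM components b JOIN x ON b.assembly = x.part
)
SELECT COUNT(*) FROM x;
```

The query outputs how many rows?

7

Base: (Arm, need=1).
Iteration 1: components of {Arm} -> Gear = 1*3 = 3, Ring = 1*5 = 5, Seal = 1*1 = 1.
Iteration 2: components of {Gear,Ring,Seal} -> Rod = 1*1 = 1.
Iteration 3: components of {Rod} -> Motor = 1*2 = 2, Nut = 1*5 = 5.
Iteration 4: no further components; recursion stops.
Total rows emitted: 7.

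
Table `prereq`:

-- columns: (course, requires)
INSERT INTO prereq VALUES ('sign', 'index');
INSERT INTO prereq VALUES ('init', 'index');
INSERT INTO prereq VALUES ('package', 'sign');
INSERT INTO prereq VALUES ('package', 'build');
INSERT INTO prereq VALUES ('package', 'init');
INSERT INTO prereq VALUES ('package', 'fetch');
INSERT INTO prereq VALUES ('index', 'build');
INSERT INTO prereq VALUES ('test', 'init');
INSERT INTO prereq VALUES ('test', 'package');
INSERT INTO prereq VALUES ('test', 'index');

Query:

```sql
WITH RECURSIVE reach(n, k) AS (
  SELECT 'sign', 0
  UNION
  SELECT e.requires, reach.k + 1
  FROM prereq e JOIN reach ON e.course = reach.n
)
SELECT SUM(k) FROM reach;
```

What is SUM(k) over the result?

Base: (sign, k=0).
Iteration 1: edges from {sign} -> (index, k=1).
Iteration 2: edges from {index} -> (build, k=2).
Iteration 3: no outgoing edges from {build}; recursion stops.
SUM(k) = 0 + 1 + 2 = 3.

3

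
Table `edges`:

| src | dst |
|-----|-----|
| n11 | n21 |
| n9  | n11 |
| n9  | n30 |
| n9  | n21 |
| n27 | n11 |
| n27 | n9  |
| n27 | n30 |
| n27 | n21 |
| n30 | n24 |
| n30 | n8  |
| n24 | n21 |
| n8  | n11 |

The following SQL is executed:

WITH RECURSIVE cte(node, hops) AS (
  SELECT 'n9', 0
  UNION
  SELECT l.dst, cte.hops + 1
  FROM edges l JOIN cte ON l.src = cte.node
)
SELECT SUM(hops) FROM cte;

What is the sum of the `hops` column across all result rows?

Base: (n9, hops=0).
Iteration 1: edges from {n9} -> (n11, hops=1), (n21, hops=1), (n30, hops=1).
Iteration 2: edges from {n11,n21,n30} -> (n21, hops=2), (n24, hops=2), (n8, hops=2).
Iteration 3: edges from {n21,n24,n8} -> (n11, hops=3), (n21, hops=3).
Iteration 4: edges from {n11,n21} -> (n21, hops=4).
Iteration 5: no outgoing edges from {n21}; recursion stops.
SUM(hops) = 0 + 1 + 1 + 1 + 2 + 2 + 2 + 3 + 3 + 4 = 19.

19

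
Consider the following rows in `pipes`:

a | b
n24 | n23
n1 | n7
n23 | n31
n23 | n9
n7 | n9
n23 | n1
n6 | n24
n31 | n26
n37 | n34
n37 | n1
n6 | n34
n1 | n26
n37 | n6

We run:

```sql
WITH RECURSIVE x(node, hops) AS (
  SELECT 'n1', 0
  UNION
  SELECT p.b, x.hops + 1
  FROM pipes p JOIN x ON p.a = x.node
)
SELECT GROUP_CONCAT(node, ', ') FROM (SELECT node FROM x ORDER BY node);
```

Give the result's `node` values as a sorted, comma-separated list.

Base: (n1, hops=0).
Iteration 1: edges from {n1} -> (n26, hops=1), (n7, hops=1).
Iteration 2: edges from {n26,n7} -> (n9, hops=2).
Iteration 3: no outgoing edges from {n9}; recursion stops.

n1, n26, n7, n9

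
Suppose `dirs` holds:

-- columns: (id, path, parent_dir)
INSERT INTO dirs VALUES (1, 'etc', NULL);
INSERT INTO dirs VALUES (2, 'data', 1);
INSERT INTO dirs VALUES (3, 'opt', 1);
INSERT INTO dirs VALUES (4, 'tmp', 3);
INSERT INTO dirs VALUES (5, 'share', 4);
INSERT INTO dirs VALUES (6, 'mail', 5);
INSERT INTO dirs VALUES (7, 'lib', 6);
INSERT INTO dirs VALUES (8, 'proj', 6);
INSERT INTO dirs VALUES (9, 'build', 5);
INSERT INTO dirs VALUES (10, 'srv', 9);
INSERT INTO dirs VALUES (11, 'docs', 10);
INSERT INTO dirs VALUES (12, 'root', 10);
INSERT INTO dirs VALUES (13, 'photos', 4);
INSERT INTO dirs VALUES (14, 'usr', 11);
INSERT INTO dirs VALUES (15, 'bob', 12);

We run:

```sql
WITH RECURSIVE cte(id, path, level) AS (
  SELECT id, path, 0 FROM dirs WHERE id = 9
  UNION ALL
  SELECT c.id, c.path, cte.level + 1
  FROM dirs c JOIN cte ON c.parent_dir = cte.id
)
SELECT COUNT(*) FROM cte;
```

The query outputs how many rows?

Base: id=9 (build) at level 0.
Iteration 1: rows with parent_dir in {9} -> srv (id 10, level 1).
Iteration 2: rows with parent_dir in {10} -> docs (id 11, level 2), root (id 12, level 2).
Iteration 3: rows with parent_dir in {11,12} -> usr (id 14, level 3), bob (id 15, level 3).
Iteration 4: no rows with parent_dir in {14,15}; recursion stops.
Total rows emitted: 6.

6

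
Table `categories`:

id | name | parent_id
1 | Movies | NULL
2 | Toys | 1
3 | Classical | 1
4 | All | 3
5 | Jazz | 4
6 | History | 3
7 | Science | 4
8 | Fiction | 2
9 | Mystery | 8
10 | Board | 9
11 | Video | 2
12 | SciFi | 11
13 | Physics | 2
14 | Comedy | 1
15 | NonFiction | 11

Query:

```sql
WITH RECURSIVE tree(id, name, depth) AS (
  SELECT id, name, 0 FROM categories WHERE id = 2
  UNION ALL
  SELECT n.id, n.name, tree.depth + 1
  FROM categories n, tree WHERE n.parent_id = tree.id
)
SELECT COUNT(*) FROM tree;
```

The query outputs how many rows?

8

Base: id=2 (Toys) at depth 0.
Iteration 1: rows with parent_id in {2} -> Fiction (id 8, depth 1), Video (id 11, depth 1), Physics (id 13, depth 1).
Iteration 2: rows with parent_id in {8,11,13} -> Mystery (id 9, depth 2), SciFi (id 12, depth 2), NonFiction (id 15, depth 2).
Iteration 3: rows with parent_id in {9,12,15} -> Board (id 10, depth 3).
Iteration 4: no rows with parent_id in {10}; recursion stops.
Total rows emitted: 8.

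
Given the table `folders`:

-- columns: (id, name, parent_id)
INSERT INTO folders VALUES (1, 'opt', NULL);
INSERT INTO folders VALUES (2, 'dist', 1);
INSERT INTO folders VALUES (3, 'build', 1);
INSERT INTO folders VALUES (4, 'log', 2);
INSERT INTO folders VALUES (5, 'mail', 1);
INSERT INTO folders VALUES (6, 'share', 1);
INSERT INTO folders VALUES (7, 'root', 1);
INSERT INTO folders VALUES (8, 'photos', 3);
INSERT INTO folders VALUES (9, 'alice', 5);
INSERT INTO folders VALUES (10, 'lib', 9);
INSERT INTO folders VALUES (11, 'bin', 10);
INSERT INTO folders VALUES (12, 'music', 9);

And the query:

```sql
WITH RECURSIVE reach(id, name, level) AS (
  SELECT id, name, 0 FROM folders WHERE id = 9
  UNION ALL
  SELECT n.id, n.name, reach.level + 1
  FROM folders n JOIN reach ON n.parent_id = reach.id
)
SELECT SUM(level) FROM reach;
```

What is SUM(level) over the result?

4

Base: id=9 (alice) at level 0.
Iteration 1: rows with parent_id in {9} -> lib (id 10, level 1), music (id 12, level 1).
Iteration 2: rows with parent_id in {10,12} -> bin (id 11, level 2).
Iteration 3: no rows with parent_id in {11}; recursion stops.
SUM(level) = 0 + 1 + 1 + 2 = 4.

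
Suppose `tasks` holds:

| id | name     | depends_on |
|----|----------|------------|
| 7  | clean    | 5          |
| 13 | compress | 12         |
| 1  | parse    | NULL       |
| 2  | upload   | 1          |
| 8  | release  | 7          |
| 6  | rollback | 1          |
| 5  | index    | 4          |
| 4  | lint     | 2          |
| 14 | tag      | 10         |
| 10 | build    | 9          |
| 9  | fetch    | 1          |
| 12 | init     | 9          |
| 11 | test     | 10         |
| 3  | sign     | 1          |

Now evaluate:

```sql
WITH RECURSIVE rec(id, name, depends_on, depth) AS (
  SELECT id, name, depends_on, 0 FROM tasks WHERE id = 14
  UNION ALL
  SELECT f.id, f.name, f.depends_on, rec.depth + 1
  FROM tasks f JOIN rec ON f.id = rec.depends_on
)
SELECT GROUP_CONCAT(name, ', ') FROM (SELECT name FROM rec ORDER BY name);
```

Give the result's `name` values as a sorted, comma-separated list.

Base: id=14 (tag), depends_on=10, depth 0.
Iteration 1: join on id=10 -> build (id 10, depends_on=9, depth 1).
Iteration 2: join on id=9 -> fetch (id 9, depends_on=1, depth 2).
Iteration 3: join on id=1 -> parse (id 1, depends_on=NULL, depth 3).
Iteration 4: depends_on is NULL; no match; recursion stops.

build, fetch, parse, tag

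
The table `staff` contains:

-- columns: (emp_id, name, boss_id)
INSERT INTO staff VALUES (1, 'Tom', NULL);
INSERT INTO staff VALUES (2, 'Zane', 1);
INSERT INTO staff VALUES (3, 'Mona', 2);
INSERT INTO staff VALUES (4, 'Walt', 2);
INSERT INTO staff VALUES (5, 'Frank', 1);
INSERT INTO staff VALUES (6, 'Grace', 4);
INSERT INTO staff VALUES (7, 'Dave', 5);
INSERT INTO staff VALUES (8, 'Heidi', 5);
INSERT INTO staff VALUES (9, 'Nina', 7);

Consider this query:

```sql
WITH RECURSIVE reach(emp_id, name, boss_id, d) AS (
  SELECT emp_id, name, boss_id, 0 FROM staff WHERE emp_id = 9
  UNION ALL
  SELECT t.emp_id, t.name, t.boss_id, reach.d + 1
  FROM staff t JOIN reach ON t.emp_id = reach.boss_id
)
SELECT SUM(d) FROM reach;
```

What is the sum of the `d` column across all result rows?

Base: emp_id=9 (Nina), boss_id=7, d 0.
Iteration 1: join on emp_id=7 -> Dave (id 7, boss_id=5, d 1).
Iteration 2: join on emp_id=5 -> Frank (id 5, boss_id=1, d 2).
Iteration 3: join on emp_id=1 -> Tom (id 1, boss_id=NULL, d 3).
Iteration 4: boss_id is NULL; no match; recursion stops.
SUM(d) = 0 + 1 + 2 + 3 = 6.

6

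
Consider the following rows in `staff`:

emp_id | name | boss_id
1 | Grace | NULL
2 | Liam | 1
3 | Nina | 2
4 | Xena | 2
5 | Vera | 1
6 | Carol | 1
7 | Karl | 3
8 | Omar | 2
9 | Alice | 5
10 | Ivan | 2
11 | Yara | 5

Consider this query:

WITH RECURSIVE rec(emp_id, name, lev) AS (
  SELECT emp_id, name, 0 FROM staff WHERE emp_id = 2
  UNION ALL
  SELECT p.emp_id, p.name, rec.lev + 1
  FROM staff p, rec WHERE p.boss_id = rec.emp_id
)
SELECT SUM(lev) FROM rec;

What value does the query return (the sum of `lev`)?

6

Base: emp_id=2 (Liam) at lev 0.
Iteration 1: rows with boss_id in {2} -> Nina (id 3, lev 1), Xena (id 4, lev 1), Omar (id 8, lev 1), Ivan (id 10, lev 1).
Iteration 2: rows with boss_id in {3,4,8,10} -> Karl (id 7, lev 2).
Iteration 3: no rows with boss_id in {7}; recursion stops.
SUM(lev) = 0 + 1 + 1 + 1 + 1 + 2 = 6.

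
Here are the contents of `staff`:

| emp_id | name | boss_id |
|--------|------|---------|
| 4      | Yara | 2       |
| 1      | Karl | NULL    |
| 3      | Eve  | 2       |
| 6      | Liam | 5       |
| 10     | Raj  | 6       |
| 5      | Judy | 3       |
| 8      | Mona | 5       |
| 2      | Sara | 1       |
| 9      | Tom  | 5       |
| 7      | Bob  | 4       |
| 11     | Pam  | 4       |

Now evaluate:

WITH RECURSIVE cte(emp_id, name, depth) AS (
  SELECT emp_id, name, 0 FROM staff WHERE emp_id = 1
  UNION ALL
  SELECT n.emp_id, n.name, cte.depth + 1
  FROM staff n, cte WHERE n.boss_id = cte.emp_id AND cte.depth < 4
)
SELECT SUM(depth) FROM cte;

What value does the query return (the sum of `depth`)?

Base: emp_id=1 (Karl) at depth 0.
Iteration 1: rows with boss_id in {1} -> Sara (id 2, depth 1).
Iteration 2: rows with boss_id in {2} -> Eve (id 3, depth 2), Yara (id 4, depth 2).
Iteration 3: rows with boss_id in {3,4} -> Judy (id 5, depth 3), Bob (id 7, depth 3), Pam (id 11, depth 3).
Iteration 4: rows with boss_id in {5,7,11} -> Liam (id 6, depth 4), Mona (id 8, depth 4), Tom (id 9, depth 4).
Iteration 5: depth < 4 fails for all current rows; recursion stops.
SUM(depth) = 0 + 1 + 2 + 2 + 3 + 3 + 3 + 4 + 4 + 4 = 26.

26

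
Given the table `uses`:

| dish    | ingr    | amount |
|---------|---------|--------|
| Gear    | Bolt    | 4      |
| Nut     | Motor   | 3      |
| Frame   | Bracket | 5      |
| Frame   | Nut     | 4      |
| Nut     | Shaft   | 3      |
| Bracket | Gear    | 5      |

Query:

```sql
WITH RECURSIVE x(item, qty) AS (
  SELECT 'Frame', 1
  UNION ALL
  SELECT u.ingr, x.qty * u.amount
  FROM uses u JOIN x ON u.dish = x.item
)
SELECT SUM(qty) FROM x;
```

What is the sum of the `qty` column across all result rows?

159

Base: (Frame, qty=1).
Iteration 1: components of {Frame} -> Bracket = 1*5 = 5, Nut = 1*4 = 4.
Iteration 2: components of {Bracket,Nut} -> Gear = 5*5 = 25, Motor = 4*3 = 12, Shaft = 4*3 = 12.
Iteration 3: components of {Gear,Motor,Shaft} -> Bolt = 25*4 = 100.
Iteration 4: no further components; recursion stops.
SUM(qty) = 1 + 5 + 4 + 25 + 12 + 12 + 100 = 159.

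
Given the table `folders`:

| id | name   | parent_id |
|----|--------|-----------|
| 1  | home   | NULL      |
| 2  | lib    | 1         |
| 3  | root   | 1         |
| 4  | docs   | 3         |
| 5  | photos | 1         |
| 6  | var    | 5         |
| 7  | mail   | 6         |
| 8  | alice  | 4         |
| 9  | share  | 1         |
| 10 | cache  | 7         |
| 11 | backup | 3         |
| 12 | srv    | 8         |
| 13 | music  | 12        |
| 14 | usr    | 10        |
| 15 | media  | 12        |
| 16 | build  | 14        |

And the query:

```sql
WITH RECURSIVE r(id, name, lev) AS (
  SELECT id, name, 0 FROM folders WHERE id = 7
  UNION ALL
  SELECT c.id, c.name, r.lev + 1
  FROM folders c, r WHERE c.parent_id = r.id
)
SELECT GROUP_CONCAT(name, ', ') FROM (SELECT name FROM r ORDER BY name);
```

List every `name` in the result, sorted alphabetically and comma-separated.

build, cache, mail, usr

Base: id=7 (mail) at lev 0.
Iteration 1: rows with parent_id in {7} -> cache (id 10, lev 1).
Iteration 2: rows with parent_id in {10} -> usr (id 14, lev 2).
Iteration 3: rows with parent_id in {14} -> build (id 16, lev 3).
Iteration 4: no rows with parent_id in {16}; recursion stops.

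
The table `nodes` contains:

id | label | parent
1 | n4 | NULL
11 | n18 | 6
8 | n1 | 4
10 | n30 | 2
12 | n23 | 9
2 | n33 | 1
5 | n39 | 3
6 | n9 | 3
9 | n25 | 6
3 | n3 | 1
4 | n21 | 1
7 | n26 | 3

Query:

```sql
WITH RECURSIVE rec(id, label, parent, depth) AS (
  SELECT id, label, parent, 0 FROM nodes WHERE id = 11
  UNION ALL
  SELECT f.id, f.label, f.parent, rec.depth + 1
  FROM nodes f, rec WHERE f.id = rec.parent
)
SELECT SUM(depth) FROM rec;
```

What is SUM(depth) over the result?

Base: id=11 (n18), parent=6, depth 0.
Iteration 1: join on id=6 -> n9 (id 6, parent=3, depth 1).
Iteration 2: join on id=3 -> n3 (id 3, parent=1, depth 2).
Iteration 3: join on id=1 -> n4 (id 1, parent=NULL, depth 3).
Iteration 4: parent is NULL; no match; recursion stops.
SUM(depth) = 0 + 1 + 2 + 3 = 6.

6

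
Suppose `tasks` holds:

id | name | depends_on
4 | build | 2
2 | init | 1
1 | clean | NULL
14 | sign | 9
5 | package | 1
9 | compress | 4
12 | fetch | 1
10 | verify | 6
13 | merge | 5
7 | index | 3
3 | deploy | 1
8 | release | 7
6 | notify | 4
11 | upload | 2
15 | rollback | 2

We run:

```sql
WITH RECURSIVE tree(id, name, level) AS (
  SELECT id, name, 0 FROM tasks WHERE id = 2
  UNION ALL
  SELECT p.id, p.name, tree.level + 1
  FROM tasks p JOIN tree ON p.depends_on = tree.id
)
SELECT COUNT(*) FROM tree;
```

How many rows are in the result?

8

Base: id=2 (init) at level 0.
Iteration 1: rows with depends_on in {2} -> build (id 4, level 1), upload (id 11, level 1), rollback (id 15, level 1).
Iteration 2: rows with depends_on in {4,11,15} -> notify (id 6, level 2), compress (id 9, level 2).
Iteration 3: rows with depends_on in {6,9} -> verify (id 10, level 3), sign (id 14, level 3).
Iteration 4: no rows with depends_on in {10,14}; recursion stops.
Total rows emitted: 8.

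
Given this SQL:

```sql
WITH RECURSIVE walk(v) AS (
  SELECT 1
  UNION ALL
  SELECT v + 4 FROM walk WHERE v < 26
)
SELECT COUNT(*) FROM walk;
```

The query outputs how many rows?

8

Base: v=1.
Iteration 1: 1 < 26 holds -> v = 1 + 4 = 5.
Iteration 2: 5 < 26 holds -> v = 5 + 4 = 9.
Iteration 3: 9 < 26 holds -> v = 9 + 4 = 13.
Iteration 4: 13 < 26 holds -> v = 13 + 4 = 17.
Iteration 5: 17 < 26 holds -> v = 17 + 4 = 21.
Iteration 6: 21 < 26 holds -> v = 21 + 4 = 25.
Iteration 7: 25 < 26 holds -> v = 25 + 4 = 29.
Iteration 8: 29 < 26 fails; recursion stops.
Total rows emitted: 8.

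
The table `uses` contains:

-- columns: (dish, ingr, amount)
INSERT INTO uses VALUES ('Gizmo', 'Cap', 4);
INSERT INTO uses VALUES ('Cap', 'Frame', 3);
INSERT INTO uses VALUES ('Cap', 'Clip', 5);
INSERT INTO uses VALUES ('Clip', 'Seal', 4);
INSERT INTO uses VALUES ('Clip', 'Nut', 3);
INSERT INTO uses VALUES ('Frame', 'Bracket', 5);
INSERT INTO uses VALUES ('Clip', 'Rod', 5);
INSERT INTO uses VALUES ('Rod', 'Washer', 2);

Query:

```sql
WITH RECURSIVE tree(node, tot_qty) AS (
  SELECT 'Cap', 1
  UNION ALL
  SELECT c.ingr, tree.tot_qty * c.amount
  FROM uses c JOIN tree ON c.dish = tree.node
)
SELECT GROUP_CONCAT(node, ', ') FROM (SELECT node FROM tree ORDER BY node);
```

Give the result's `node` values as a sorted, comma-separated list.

Base: (Cap, tot_qty=1).
Iteration 1: components of {Cap} -> Clip = 1*5 = 5, Frame = 1*3 = 3.
Iteration 2: components of {Clip,Frame} -> Bracket = 3*5 = 15, Nut = 5*3 = 15, Rod = 5*5 = 25, Seal = 5*4 = 20.
Iteration 3: components of {Bracket,Nut,Rod,Seal} -> Washer = 25*2 = 50.
Iteration 4: no further components; recursion stops.

Bracket, Cap, Clip, Frame, Nut, Rod, Seal, Washer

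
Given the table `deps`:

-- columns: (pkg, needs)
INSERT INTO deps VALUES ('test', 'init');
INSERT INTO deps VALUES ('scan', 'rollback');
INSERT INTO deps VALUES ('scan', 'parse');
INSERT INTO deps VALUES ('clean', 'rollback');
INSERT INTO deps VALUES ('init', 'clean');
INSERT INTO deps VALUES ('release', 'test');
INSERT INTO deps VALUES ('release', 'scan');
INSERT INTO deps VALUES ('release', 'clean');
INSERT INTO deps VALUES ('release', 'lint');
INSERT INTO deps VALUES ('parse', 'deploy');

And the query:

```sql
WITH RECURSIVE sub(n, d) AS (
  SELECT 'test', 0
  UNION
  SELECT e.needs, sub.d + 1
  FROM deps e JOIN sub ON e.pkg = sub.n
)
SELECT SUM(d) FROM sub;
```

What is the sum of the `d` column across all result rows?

Base: (test, d=0).
Iteration 1: edges from {test} -> (init, d=1).
Iteration 2: edges from {init} -> (clean, d=2).
Iteration 3: edges from {clean} -> (rollback, d=3).
Iteration 4: no outgoing edges from {rollback}; recursion stops.
SUM(d) = 0 + 1 + 2 + 3 = 6.

6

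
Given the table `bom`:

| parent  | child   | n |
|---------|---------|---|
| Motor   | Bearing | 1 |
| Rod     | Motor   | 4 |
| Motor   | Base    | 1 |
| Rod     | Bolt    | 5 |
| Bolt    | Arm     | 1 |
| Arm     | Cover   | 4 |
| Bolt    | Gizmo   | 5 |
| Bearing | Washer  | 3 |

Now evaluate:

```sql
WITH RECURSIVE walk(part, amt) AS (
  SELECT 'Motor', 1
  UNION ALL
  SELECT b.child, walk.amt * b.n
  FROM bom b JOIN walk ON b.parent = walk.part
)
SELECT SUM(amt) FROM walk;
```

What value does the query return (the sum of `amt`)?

6

Base: (Motor, amt=1).
Iteration 1: components of {Motor} -> Base = 1*1 = 1, Bearing = 1*1 = 1.
Iteration 2: components of {Base,Bearing} -> Washer = 1*3 = 3.
Iteration 3: no further components; recursion stops.
SUM(amt) = 1 + 1 + 1 + 3 = 6.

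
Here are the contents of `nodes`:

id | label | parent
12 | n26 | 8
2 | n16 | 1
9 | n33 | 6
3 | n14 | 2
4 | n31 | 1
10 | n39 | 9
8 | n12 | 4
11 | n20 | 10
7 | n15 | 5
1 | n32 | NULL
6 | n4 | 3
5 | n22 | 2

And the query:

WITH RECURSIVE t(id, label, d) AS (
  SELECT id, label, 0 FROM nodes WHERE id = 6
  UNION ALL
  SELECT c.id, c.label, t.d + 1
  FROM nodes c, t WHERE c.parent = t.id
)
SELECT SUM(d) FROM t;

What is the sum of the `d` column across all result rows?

6

Base: id=6 (n4) at d 0.
Iteration 1: rows with parent in {6} -> n33 (id 9, d 1).
Iteration 2: rows with parent in {9} -> n39 (id 10, d 2).
Iteration 3: rows with parent in {10} -> n20 (id 11, d 3).
Iteration 4: no rows with parent in {11}; recursion stops.
SUM(d) = 0 + 1 + 2 + 3 = 6.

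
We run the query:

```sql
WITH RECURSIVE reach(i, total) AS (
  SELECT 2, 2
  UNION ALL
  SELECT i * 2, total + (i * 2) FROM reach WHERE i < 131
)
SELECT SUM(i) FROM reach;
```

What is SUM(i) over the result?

Base: i=2, total=2.
Iteration 1: 2 < 131 holds -> i = 2 * 2 = 4, total = 2 + 4 = 6.
Iteration 2: 4 < 131 holds -> i = 4 * 2 = 8, total = 6 + 8 = 14.
Iteration 3: 8 < 131 holds -> i = 8 * 2 = 16, total = 14 + 16 = 30.
Iteration 4: 16 < 131 holds -> i = 16 * 2 = 32, total = 30 + 32 = 62.
Iteration 5: 32 < 131 holds -> i = 32 * 2 = 64, total = 62 + 64 = 126.
Iteration 6: 64 < 131 holds -> i = 64 * 2 = 128, total = 126 + 128 = 254.
Iteration 7: 128 < 131 holds -> i = 128 * 2 = 256, total = 254 + 256 = 510.
Iteration 8: 256 < 131 fails; recursion stops.
SUM(i) = 2 + 4 + 8 + 16 + 32 + 64 + 128 + 256 = 510.

510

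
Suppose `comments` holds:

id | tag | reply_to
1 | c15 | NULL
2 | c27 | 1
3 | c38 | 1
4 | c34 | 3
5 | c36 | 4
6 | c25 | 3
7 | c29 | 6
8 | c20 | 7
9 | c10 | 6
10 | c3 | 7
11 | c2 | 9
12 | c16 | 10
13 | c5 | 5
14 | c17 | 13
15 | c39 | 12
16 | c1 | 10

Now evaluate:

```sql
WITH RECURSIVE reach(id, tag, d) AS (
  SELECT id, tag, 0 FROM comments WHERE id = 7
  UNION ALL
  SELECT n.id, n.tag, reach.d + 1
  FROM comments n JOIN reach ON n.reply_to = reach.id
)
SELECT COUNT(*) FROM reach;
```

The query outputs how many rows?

Base: id=7 (c29) at d 0.
Iteration 1: rows with reply_to in {7} -> c20 (id 8, d 1), c3 (id 10, d 1).
Iteration 2: rows with reply_to in {8,10} -> c16 (id 12, d 2), c1 (id 16, d 2).
Iteration 3: rows with reply_to in {12,16} -> c39 (id 15, d 3).
Iteration 4: no rows with reply_to in {15}; recursion stops.
Total rows emitted: 6.

6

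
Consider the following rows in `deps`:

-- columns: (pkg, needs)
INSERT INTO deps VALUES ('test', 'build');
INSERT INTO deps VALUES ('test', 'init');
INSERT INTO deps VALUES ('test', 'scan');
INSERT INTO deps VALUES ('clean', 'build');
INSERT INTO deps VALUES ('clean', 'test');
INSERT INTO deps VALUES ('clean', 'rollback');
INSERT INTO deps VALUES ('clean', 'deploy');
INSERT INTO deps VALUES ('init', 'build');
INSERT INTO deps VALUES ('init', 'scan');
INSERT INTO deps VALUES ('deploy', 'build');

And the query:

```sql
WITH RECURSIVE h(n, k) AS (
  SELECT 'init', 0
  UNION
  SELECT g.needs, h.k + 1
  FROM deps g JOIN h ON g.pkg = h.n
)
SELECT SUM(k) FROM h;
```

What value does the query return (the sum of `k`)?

Base: (init, k=0).
Iteration 1: edges from {init} -> (build, k=1), (scan, k=1).
Iteration 2: no outgoing edges from {build,scan}; recursion stops.
SUM(k) = 0 + 1 + 1 = 2.

2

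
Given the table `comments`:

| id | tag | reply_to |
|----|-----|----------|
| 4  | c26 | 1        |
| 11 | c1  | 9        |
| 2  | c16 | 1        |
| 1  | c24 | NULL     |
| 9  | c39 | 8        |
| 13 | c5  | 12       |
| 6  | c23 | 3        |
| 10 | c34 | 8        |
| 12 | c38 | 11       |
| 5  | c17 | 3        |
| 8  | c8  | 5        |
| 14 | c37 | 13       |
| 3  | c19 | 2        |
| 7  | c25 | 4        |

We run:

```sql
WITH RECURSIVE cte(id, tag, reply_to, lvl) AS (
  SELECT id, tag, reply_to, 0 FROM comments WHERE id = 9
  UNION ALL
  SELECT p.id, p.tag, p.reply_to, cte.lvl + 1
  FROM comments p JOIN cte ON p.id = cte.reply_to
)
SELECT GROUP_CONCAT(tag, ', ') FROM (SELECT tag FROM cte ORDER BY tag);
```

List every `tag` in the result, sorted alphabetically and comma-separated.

Base: id=9 (c39), reply_to=8, lvl 0.
Iteration 1: join on id=8 -> c8 (id 8, reply_to=5, lvl 1).
Iteration 2: join on id=5 -> c17 (id 5, reply_to=3, lvl 2).
Iteration 3: join on id=3 -> c19 (id 3, reply_to=2, lvl 3).
Iteration 4: join on id=2 -> c16 (id 2, reply_to=1, lvl 4).
Iteration 5: join on id=1 -> c24 (id 1, reply_to=NULL, lvl 5).
Iteration 6: reply_to is NULL; no match; recursion stops.

c16, c17, c19, c24, c39, c8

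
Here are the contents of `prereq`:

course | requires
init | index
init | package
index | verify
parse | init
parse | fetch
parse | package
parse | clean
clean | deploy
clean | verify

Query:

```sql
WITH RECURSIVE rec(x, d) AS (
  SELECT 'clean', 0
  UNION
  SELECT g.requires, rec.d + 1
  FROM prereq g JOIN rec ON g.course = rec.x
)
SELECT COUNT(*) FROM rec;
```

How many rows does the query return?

3

Base: (clean, d=0).
Iteration 1: edges from {clean} -> (deploy, d=1), (verify, d=1).
Iteration 2: no outgoing edges from {deploy,verify}; recursion stops.
Total rows emitted: 3.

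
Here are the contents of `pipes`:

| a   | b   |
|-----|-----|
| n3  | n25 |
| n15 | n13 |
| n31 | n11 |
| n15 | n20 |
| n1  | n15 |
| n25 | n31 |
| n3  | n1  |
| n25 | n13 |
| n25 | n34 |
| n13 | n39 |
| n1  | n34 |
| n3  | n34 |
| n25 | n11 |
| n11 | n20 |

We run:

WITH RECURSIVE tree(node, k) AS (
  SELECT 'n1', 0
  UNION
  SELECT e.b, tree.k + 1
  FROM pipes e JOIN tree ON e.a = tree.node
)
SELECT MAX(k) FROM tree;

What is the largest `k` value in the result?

3

Base: (n1, k=0).
Iteration 1: edges from {n1} -> (n15, k=1), (n34, k=1).
Iteration 2: edges from {n15,n34} -> (n13, k=2), (n20, k=2).
Iteration 3: edges from {n13,n20} -> (n39, k=3).
Iteration 4: no outgoing edges from {n39}; recursion stops.
k values: 0, 1, 1, 2, 2, 3; the maximum is 3.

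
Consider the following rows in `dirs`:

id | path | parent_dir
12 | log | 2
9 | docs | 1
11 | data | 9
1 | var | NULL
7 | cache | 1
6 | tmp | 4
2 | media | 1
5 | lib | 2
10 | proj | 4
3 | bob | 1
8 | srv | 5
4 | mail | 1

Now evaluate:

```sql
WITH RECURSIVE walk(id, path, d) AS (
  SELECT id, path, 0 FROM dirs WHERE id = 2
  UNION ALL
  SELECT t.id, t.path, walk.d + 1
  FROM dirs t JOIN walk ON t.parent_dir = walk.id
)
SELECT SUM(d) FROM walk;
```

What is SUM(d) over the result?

4

Base: id=2 (media) at d 0.
Iteration 1: rows with parent_dir in {2} -> lib (id 5, d 1), log (id 12, d 1).
Iteration 2: rows with parent_dir in {5,12} -> srv (id 8, d 2).
Iteration 3: no rows with parent_dir in {8}; recursion stops.
SUM(d) = 0 + 1 + 1 + 2 = 4.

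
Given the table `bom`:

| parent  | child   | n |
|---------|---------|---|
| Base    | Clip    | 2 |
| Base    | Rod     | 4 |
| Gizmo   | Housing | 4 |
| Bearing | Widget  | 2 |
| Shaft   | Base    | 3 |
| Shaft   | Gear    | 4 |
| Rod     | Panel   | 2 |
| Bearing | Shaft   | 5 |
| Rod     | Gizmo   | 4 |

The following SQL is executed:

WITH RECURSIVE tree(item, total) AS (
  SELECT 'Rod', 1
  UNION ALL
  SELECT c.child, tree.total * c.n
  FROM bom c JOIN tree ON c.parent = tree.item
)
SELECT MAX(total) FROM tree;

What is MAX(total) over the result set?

Base: (Rod, total=1).
Iteration 1: components of {Rod} -> Gizmo = 1*4 = 4, Panel = 1*2 = 2.
Iteration 2: components of {Gizmo,Panel} -> Housing = 4*4 = 16.
Iteration 3: no further components; recursion stops.
total values: 1, 2, 4, 16; the maximum is 16.

16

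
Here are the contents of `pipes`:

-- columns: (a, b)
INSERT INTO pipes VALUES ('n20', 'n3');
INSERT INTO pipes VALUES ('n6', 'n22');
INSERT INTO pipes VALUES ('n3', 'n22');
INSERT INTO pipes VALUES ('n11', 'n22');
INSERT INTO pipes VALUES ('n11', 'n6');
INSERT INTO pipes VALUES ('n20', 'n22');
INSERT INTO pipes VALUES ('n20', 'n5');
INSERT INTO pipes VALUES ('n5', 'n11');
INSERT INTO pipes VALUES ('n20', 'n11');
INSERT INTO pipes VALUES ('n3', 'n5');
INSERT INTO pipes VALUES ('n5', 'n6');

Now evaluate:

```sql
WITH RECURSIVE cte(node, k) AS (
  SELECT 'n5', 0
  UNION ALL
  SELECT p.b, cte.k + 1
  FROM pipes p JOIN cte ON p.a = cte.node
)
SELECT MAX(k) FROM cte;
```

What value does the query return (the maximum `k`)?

3

Base: (n5, k=0).
Iteration 1: edges from {n5} -> (n11, k=1), (n6, k=1).
Iteration 2: edges from {n11,n6} -> (n22, k=2) x2, (n6, k=2). [UNION ALL keeps all 3 new rows, including repeats]
Iteration 3: edges from {n22,n6} -> (n22, k=3).
Iteration 4: no outgoing edges from {n22}; recursion stops.
k values: 0, 1, 1, 2, 2, 2, 3; the maximum is 3.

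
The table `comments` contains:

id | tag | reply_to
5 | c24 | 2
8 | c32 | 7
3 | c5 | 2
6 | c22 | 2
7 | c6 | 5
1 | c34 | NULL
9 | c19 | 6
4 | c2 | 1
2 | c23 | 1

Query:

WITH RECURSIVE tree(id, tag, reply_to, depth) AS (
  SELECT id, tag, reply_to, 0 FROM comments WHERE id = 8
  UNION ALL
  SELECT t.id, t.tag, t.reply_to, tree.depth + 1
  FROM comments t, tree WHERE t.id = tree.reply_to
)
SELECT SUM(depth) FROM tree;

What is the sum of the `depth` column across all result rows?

10

Base: id=8 (c32), reply_to=7, depth 0.
Iteration 1: join on id=7 -> c6 (id 7, reply_to=5, depth 1).
Iteration 2: join on id=5 -> c24 (id 5, reply_to=2, depth 2).
Iteration 3: join on id=2 -> c23 (id 2, reply_to=1, depth 3).
Iteration 4: join on id=1 -> c34 (id 1, reply_to=NULL, depth 4).
Iteration 5: reply_to is NULL; no match; recursion stops.
SUM(depth) = 0 + 1 + 2 + 3 + 4 = 10.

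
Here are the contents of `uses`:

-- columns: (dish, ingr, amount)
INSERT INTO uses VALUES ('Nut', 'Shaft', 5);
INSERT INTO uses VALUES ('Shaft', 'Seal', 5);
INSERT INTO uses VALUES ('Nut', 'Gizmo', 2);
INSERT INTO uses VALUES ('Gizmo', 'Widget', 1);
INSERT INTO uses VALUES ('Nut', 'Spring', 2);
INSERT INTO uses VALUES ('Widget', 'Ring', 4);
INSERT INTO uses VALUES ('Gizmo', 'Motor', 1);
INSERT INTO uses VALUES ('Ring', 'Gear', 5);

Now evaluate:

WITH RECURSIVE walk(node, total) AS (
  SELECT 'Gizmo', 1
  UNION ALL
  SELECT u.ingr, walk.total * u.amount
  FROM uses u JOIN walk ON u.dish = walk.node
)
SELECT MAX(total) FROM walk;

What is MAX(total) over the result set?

20

Base: (Gizmo, total=1).
Iteration 1: components of {Gizmo} -> Motor = 1*1 = 1, Widget = 1*1 = 1.
Iteration 2: components of {Motor,Widget} -> Ring = 1*4 = 4.
Iteration 3: components of {Ring} -> Gear = 4*5 = 20.
Iteration 4: no further components; recursion stops.
total values: 1, 1, 1, 4, 20; the maximum is 20.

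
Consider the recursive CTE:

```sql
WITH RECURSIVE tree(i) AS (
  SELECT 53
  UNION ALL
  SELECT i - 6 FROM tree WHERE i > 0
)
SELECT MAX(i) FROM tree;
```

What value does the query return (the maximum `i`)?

Base: i=53.
Iteration 1: 53 > 0 holds -> i = 53 - 6 = 47.
Iteration 2: 47 > 0 holds -> i = 47 - 6 = 41.
Iteration 3: 41 > 0 holds -> i = 41 - 6 = 35.
Iteration 4: 35 > 0 holds -> i = 35 - 6 = 29.
Iteration 5: 29 > 0 holds -> i = 29 - 6 = 23.
Iteration 6: 23 > 0 holds -> i = 23 - 6 = 17.
Iteration 7: 17 > 0 holds -> i = 17 - 6 = 11.
Iteration 8: 11 > 0 holds -> i = 11 - 6 = 5.
Iteration 9: 5 > 0 holds -> i = 5 - 6 = -1.
Iteration 10: -1 > 0 fails; recursion stops.
i values: 53, 47, 41, 35, 29, 23, 17, 11, 5, -1; the maximum is 53.

53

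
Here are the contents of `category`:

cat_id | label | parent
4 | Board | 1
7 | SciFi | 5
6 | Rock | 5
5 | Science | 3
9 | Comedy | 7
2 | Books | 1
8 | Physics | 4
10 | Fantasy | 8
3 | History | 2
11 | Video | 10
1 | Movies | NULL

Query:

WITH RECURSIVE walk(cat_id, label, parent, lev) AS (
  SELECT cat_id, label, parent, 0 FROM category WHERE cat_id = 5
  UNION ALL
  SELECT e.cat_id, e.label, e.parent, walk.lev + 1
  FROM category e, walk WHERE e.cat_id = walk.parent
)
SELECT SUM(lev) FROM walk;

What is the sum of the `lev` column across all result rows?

6

Base: cat_id=5 (Science), parent=3, lev 0.
Iteration 1: join on cat_id=3 -> History (id 3, parent=2, lev 1).
Iteration 2: join on cat_id=2 -> Books (id 2, parent=1, lev 2).
Iteration 3: join on cat_id=1 -> Movies (id 1, parent=NULL, lev 3).
Iteration 4: parent is NULL; no match; recursion stops.
SUM(lev) = 0 + 1 + 2 + 3 = 6.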